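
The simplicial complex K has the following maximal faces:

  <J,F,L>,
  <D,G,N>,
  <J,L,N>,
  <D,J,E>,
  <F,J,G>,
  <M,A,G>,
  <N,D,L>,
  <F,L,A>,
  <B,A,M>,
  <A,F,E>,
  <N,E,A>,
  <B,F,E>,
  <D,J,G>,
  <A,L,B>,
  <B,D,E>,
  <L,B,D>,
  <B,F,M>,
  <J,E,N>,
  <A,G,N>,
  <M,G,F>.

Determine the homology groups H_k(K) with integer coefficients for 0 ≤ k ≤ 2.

H_0 ≅ Z,  H_1 ≅ Z ⊕ Z/2,  H_2 = 0.

Fix the vertex order A < B < D < E < F < G < J < L < M < N and write every simplex with vertices in increasing order. Then dim K = 2 and the simplices of K are:

  0-simplices (10): A, B, D, E, F, G, J, L, M, N
  1-simplices (30): AB, AE, AF, AG, AL, AM, AN, BD, BE, BF, BL, BM, DE, DG, DJ, DL, DN, EF, EJ, EN, FG, FJ, FL, FM, GJ, GM, GN, JL, JN, LN
  2-simplices (20): ABL, ABM, AEF, AEN, AFL, AGM, AGN, BDE, BDL, BEF, BFM, DEJ, DGJ, DGN, DLN, EJN, FGJ, FGM, FJL, JLN

so the chain groups are C_0 ≅ Z^10, C_1 ≅ Z^30, C_2 ≅ Z^20.

Boundary ∂_1: C_1 → C_0 maps an edge to its endpoints' difference, ∂[p,q] = q − p. For instance
  ∂JL = L − J.
The resulting 10×30 matrix has rank 9, and its Smith normal form has invariant factors (1,1,1,1,1,1,1,1,1).

Boundary ∂_2: C_2 → C_1 maps a triangle to the signed sum of its edges. For instance
  ∂DLN = LN − DN + DL,
  ∂DGN = GN − DN + DG.
This gives a 30×20 integer matrix of rank 20; reducing to Smith normal form yields diagonal entries (1,1,1,1,1,1,1,1,1,1,1,1,1,1,1,1,1,1,1,2).

Computing H_k = (kernel of ∂_k) / (image of ∂_{k+1}):

  H_0: rank C_0 − rank ∂_1 = 10 − 9 = 1, and the invariant factors of ∂_1 are all 1, so H_0 = Z.
  H_1: rank ker ∂_1 − rank ∂_2 = (30 − 9) − 20 = 1, and ∂_2 has invariant factor 2 > 1, so H_1 = Z ⊕ Z/2.
  H_2: rank ker ∂_2 − rank ∂_3 = (20 − 20) − 0 = 0, and there is no ∂_3, so H_2 = 0.

As a check, the Euler characteristic is 10 − 30 + 20 = 0, which agrees with 1 − 1 + 0 = 0.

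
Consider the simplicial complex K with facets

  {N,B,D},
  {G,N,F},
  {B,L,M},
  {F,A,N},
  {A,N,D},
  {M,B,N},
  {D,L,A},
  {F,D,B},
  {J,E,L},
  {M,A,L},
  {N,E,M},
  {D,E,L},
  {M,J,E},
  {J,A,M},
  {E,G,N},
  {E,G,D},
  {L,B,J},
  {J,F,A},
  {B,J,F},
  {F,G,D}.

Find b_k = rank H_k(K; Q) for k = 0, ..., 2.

Order the vertices as A < B < D < E < F < G < J < L < M < N. Listing each simplex with vertices in this order, K has dimension 2 with simplices:

  0-simplices (10): A, B, D, E, F, G, J, L, M, N
  1-simplices (30): AD, AF, AJ, AL, AM, AN, BD, BF, BJ, BL, BM, BN, DE, DF, DG, DL, DN, EG, EJ, EL, EM, EN, FG, FJ, FN, GN, JL, JM, LM, MN
  2-simplices (20): ADL, ADN, AFJ, AFN, AJM, ALM, BDF, BDN, BFJ, BJL, BLM, BMN, DEG, DEL, DFG, EGN, EJL, EJM, EMN, FGN

giving chain groups C_0 ≅ Z^10, C_1 ≅ Z^30, C_2 ≅ Z^20.

The boundary map ∂_1: C_1 → C_0 is given by ∂[p,q] = [q] − [p].
The resulting 10×30 matrix has rank 9, and its Smith normal form has invariant factors (1,1,1,1,1,1,1,1,1).

The boundary map ∂_2: C_2 → C_1 maps a triangle to the signed sum of its edges. For instance
  ∂BMN = MN − BN + BM,
  ∂AFJ = FJ − AJ + AF.
The 30×20 boundary matrix has rank 20 and Smith normal form diag(1,1,1,1,1,1,1,1,1,1,1,1,1,1,1,1,1,1,1,2).

Reading off H_k = ker ∂_k / im ∂_{k+1}:

  H_0: rank C_0 − rank ∂_1 = 10 − 9 = 1, and the invariant factors of ∂_1 are all 1, so H_0 ≅ Z.
  H_1: rank ker ∂_1 − rank ∂_2 = (30 − 9) − 20 = 1, and ∂_2 has invariant factor 2 > 1, so H_1 ≅ Z ⊕ Z/2.
  H_2: rank ker ∂_2 − rank ∂_3 = (20 − 20) − 0 = 0, and there is no ∂_3, so H_2 ≅ 0.

(K is a triangulation of the Klein bottle.)

Hence the Betti numbers are b_0 = 1, b_1 = 1, b_2 = 0.

b_0 = 1, b_1 = 1, b_2 = 0.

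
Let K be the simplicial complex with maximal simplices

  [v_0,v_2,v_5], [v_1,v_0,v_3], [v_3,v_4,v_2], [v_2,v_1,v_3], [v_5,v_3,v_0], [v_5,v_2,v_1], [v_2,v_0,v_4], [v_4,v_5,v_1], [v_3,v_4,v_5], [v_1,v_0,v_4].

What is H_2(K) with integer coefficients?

Order the vertices as v_0 < v_1 < v_2 < v_3 < v_4 < v_5. Listing each simplex with vertices in this order, K has dimension 2 with simplices:

  0-simplices (6): [v_0], [v_1], [v_2], [v_3], [v_4], [v_5]
  1-simplices (15): (15 of them)
  2-simplices (10): [v_0,v_1,v_3], [v_0,v_1,v_4], [v_0,v_2,v_4], [v_0,v_2,v_5], [v_0,v_3,v_5], [v_1,v_2,v_3], [v_1,v_2,v_5], [v_1,v_4,v_5], [v_2,v_3,v_4], [v_3,v_4,v_5]

so the chain groups are C_0 ≅ Z^6, C_1 ≅ Z^15, C_2 ≅ Z^10.

Boundary ∂_1: C_1 → C_0 is given by ∂[p,q] = [q] − [p]. For instance
  ∂[v_4,v_5] = [v_5] − [v_4].
The resulting 6×15 matrix has rank 5, and its Smith normal form has invariant factors (1,1,1,1,1).

The boundary map ∂_2: C_2 → C_1 acts by ∂[p,q,r] = [q,r] − [p,r] + [p,q]. For instance
  ∂[v_1,v_2,v_5] = [v_2,v_5] − [v_1,v_5] + [v_1,v_2],
  ∂[v_2,v_3,v_4] = [v_3,v_4] − [v_2,v_4] + [v_2,v_3].
The 15×10 boundary matrix has rank 10 and Smith normal form diag(1,1,1,1,1,1,1,1,1,2).

Computing H_k = (kernel of ∂_k) / (image of ∂_{k+1}):

  H_2: rank ker ∂_2 − rank ∂_3 = (10 − 10) − 0 = 0, and there is no ∂_3, so H_2 = 0.

H_2 = 0.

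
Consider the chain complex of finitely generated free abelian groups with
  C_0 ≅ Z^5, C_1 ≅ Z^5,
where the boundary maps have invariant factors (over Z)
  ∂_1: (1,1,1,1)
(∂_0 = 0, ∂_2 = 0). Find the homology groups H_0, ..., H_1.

H_0 = Z,  H_1 = Z.

H_0: b_0 = 5 − 0 − 4 = 1; torsion from ∂_1 factors > 1: none. So H_0 = Z.
H_1: b_1 = 5 − 4 − 0 = 1; torsion from ∂_2 factors > 1: none. So H_1 = Z.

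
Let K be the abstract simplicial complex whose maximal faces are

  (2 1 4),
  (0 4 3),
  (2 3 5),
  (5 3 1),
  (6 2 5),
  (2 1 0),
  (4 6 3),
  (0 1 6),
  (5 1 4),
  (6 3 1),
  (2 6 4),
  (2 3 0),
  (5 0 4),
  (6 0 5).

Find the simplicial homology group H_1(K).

H_1 ≅ Z^2.

We work with the vertex ordering 0 < 1 < 2 < 3 < 4 < 5 < 6. The simplices of K, each written with vertices in increasing order, are:

  0-simplices (7): [0], [1], [2], [3], [4], [5], [6]
  1-simplices (21): [0,1], [0,2], [0,3], [0,4], [0,5], [0,6], [1,2], [1,3], [1,4], [1,5], [1,6], [2,3], [2,4], [2,5], [2,6], [3,4], [3,5], [3,6], [4,5], [4,6], [5,6]
  2-simplices (14): [0,1,2], [0,1,6], [0,2,3], [0,3,4], [0,4,5], [0,5,6], [1,2,4], [1,3,5], [1,3,6], [1,4,5], [2,3,5], [2,4,6], [2,5,6], [3,4,6]

giving chain groups C_0 ≅ Z^7, C_1 ≅ Z^21, C_2 ≅ Z^14.

The boundary map ∂_1: C_1 → C_0 is given by ∂[p,q] = [q] − [p].
The resulting 7×21 matrix has rank 6, and its Smith normal form has invariant factors (1,1,1,1,1,1).

∂_2: C_2 → C_1 acts by ∂[p,q,r] = [q,r] − [p,r] + [p,q]. For instance
  ∂[2,4,6] = [4,6] − [2,6] + [2,4],
  ∂[1,3,5] = [3,5] − [1,5] + [1,3].
This gives a 21×14 integer matrix of rank 13; reducing to Smith normal form yields diagonal entries (1,1,1,1,1,1,1,1,1,1,1,1,1).

Reading off H_k = ker ∂_k / im ∂_{k+1}:

  H_1: rank ker ∂_1 − rank ∂_2 = (21 − 6) − 13 = 2, and the invariant factors of ∂_2 are all 1, so H_1 = Z^2.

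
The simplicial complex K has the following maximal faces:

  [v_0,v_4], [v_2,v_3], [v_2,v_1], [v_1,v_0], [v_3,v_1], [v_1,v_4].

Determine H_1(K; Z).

H_1 = Z^2.

Take the total order v_0 < v_1 < v_2 < v_3 < v_4 on the vertex set. Then K (dimension 1) consists of the simplices:

  0-simplices (5): [v_0], [v_1], [v_2], [v_3], [v_4]
  1-simplices (6): [v_0,v_1], [v_0,v_4], [v_1,v_2], [v_1,v_3], [v_1,v_4], [v_2,v_3]

so the chain groups are C_0 ≅ Z^5, C_1 ≅ Z^6.

The boundary map ∂_1: C_1 → C_0 maps an edge to its endpoints' difference, ∂[p,q] = q − p. For instance
  ∂[v_1,v_4] = [v_4] − [v_1].
The 5×6 boundary matrix has rank 4 and Smith normal form diag(1,1,1,1).

From H_k ≅ ker(∂_k) / im(∂_{k+1}) we obtain:

  H_1: rank ker ∂_1 − rank ∂_2 = (6 − 4) − 0 = 2, and there is no ∂_2, so H_1 ≅ Z^2.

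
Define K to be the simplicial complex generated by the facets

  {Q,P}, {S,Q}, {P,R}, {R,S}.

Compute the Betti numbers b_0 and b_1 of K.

b_0 = 1, b_1 = 1.

K has 4 vertices, 4 edges.
rank ∂_0 = 0, rank ∂_1 = 3 ⇒ b_0 = 4 − 0 − 3 = 1; all invariant factors of ∂_1 are 1 so no torsion. So H_0 ≅ Z.
rank ∂_1 = 3, rank ∂_2 = 0 ⇒ b_1 = 4 − 3 − 0 = 1. So H_1 ≅ Z.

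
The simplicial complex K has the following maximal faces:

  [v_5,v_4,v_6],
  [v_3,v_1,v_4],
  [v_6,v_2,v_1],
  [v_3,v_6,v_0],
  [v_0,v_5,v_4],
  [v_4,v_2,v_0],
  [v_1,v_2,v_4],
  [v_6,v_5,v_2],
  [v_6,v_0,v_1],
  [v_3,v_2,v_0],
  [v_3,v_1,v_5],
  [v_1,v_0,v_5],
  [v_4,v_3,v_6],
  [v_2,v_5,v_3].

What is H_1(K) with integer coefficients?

Take the total order v_0 < v_1 < v_2 < v_3 < v_4 < v_5 < v_6 on the vertex set. Then K (dimension 2) consists of the simplices:

  0-simplices (7): [v_0], [v_1], [v_2], [v_3], [v_4], [v_5], [v_6]
  1-simplices (21): (21 of them)
  2-simplices (14): (14 of them)

Hence C_0 ≅ Z^7, C_1 ≅ Z^21, C_2 ≅ Z^14.

Boundary ∂_1: C_1 → C_0 sends each edge [p,q] (with p < q) to q − p. For instance
  ∂[v_2,v_4] = [v_4] − [v_2].
This gives a 7×21 integer matrix of rank 6; reducing to Smith normal form yields diagonal entries (1,1,1,1,1,1).

Boundary ∂_2: C_2 → C_1 sends each 2-simplex [p,q,r] to [q,r] − [p,r] + [p,q]. For instance
  ∂[v_0,v_2,v_3] = [v_2,v_3] − [v_0,v_3] + [v_0,v_2],
  ∂[v_4,v_5,v_6] = [v_5,v_6] − [v_4,v_6] + [v_4,v_5].
This gives a 21×14 integer matrix of rank 13; reducing to Smith normal form yields diagonal entries (1,1,1,1,1,1,1,1,1,1,1,1,1).

Reading off H_k = ker ∂_k / im ∂_{k+1}:

  H_1: rank ker ∂_1 − rank ∂_2 = (21 − 6) − 13 = 2, and the invariant factors of ∂_2 are all 1, so H_1 ≅ Z^2.

H_1 ≅ Z^2.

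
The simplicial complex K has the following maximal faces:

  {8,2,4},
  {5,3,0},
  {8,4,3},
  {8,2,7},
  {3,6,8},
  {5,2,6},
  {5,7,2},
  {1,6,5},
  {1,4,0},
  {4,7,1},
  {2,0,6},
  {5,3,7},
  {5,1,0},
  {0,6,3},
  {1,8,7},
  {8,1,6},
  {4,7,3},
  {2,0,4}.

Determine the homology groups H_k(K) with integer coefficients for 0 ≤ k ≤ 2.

We work with the vertex ordering 0 < 1 < 2 < 3 < 4 < 5 < 6 < 7 < 8. The simplices of K, each written with vertices in increasing order, are:

  0-simplices (9): [0], [1], [2], [3], [4], [5], [6], [7], [8]
  1-simplices (27): (27 of them)
  2-simplices (18): [0,1,4], [0,1,5], [0,2,4], [0,2,6], [0,3,5], [0,3,6], [1,4,7], [1,5,6], [1,6,8], [1,7,8], [2,4,8], [2,5,6], [2,5,7], [2,7,8], [3,4,7], [3,4,8], [3,5,7], [3,6,8]

Hence C_0 ≅ Z^9, C_1 ≅ Z^27, C_2 ≅ Z^18.

Boundary ∂_1: C_1 → C_0 sends each edge [p,q] (with p < q) to q − p. For instance
  ∂[4,8] = [8] − [4].
The resulting 9×27 matrix has rank 8, and its Smith normal form has invariant factors (1,1,1,1,1,1,1,1).

Boundary ∂_2: C_2 → C_1 acts by ∂[p,q,r] = [q,r] − [p,r] + [p,q]. For instance
  ∂[0,1,5] = [1,5] − [0,5] + [0,1],
  ∂[1,4,7] = [4,7] − [1,7] + [1,4].
This gives a 27×18 integer matrix of rank 18; reducing to Smith normal form yields diagonal entries (1,1,1,1,1,1,1,1,1,1,1,1,1,1,1,1,1,2).

Now H_k = ker ∂_k / im ∂_{k+1}, so:

  H_0: rank C_0 − rank ∂_1 = 9 − 8 = 1, and the invariant factors of ∂_1 are all 1, so H_0 = Z.
  H_1: rank ker ∂_1 − rank ∂_2 = (27 − 8) − 18 = 1, and ∂_2 has invariant factor 2 > 1, so H_1 = Z ⊕ Z/2.
  H_2: rank ker ∂_2 − rank ∂_3 = (18 − 18) − 0 = 0, and there is no ∂_3, so H_2 = 0.

H_0 = Z,  H_1 = Z ⊕ Z/2,  H_2 = 0.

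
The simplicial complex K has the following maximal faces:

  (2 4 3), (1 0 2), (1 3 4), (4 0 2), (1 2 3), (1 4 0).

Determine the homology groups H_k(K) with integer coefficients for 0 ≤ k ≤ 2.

H_0 ≅ Z,  H_1 = 0,  H_2 ≅ Z.

We work with the vertex ordering 0 < 1 < 2 < 3 < 4. The simplices of K, each written with vertices in increasing order, are:

  0-simplices (5): [0], [1], [2], [3], [4]
  1-simplices (9): [0,1], [0,2], [0,4], [1,2], [1,3], [1,4], [2,3], [2,4], [3,4]
  2-simplices (6): [0,1,2], [0,1,4], [0,2,4], [1,2,3], [1,3,4], [2,3,4]

so the chain groups are C_0 ≅ Z^5, C_1 ≅ Z^9, C_2 ≅ Z^6.

∂_1: C_1 → C_0 maps an edge to its endpoints' difference, ∂[p,q] = q − p.
As a 5×9 matrix over Z this has rank 4, with invariant factors (1,1,1,1).

The boundary map ∂_2: C_2 → C_1 sends each 2-simplex [p,q,r] to [q,r] − [p,r] + [p,q]. For instance
  ∂[1,3,4] = [3,4] − [1,4] + [1,3],
  ∂[0,1,2] = [1,2] − [0,2] + [0,1].
This gives a 9×6 integer matrix of rank 5; reducing to Smith normal form yields diagonal entries (1,1,1,1,1).

Now H_k = ker ∂_k / im ∂_{k+1}, so:

  H_0: rank C_0 − rank ∂_1 = 5 − 4 = 1, and the invariant factors of ∂_1 are all 1, so H_0 = Z.
  H_1: rank ker ∂_1 − rank ∂_2 = (9 − 4) − 5 = 0, and the invariant factors of ∂_2 are all 1, so H_1 = 0.
  H_2: rank ker ∂_2 − rank ∂_3 = (6 − 5) − 0 = 1, and there is no ∂_3, so H_2 = Z.

(K is a triangulation of the 2-sphere S^2.)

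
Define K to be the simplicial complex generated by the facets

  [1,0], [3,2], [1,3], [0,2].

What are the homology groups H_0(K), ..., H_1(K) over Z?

Take the total order 0 < 1 < 2 < 3 on the vertex set. Then K (dimension 1) consists of the simplices:

  0-simplices (4): [0], [1], [2], [3]
  1-simplices (4): [0,1], [0,2], [1,3], [2,3]

so the chain groups are C_0 ≅ Z^4, C_1 ≅ Z^4.

∂_1: C_1 → C_0 is given by ∂[p,q] = [q] − [p]. For instance
  ∂[1,3] = [3] − [1].
The 4×4 boundary matrix has rank 3 and Smith normal form diag(1,1,1).

Now H_k = ker ∂_k / im ∂_{k+1}, so:

  H_0: rank C_0 − rank ∂_1 = 4 − 3 = 1, and the invariant factors of ∂_1 are all 1, so H_0 ≅ Z.
  H_1: rank ker ∂_1 − rank ∂_2 = (4 − 3) − 0 = 1, and there is no ∂_2, so H_1 ≅ Z.

As a check, the Euler characteristic is 4 − 4 = 0, which agrees with 1 − 1 = 0.

H_0 ≅ Z,  H_1 ≅ Z.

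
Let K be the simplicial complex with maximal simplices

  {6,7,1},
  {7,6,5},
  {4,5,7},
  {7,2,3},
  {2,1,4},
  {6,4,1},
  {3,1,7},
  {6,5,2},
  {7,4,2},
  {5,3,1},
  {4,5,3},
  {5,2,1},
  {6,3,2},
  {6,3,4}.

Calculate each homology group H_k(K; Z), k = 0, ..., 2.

Take the total order 1 < 2 < 3 < 4 < 5 < 6 < 7 on the vertex set. Then K (dimension 2) consists of the simplices:

  0-simplices (7): [1], [2], [3], [4], [5], [6], [7]
  1-simplices (21): [1,2], [1,3], [1,4], [1,5], [1,6], [1,7], [2,3], [2,4], [2,5], [2,6], [2,7], [3,4], [3,5], [3,6], [3,7], [4,5], [4,6], [4,7], [5,6], [5,7], [6,7]
  2-simplices (14): [1,2,4], [1,2,5], [1,3,5], [1,3,7], [1,4,6], [1,6,7], [2,3,6], [2,3,7], [2,4,7], [2,5,6], [3,4,5], [3,4,6], [4,5,7], [5,6,7]

so the chain groups are C_0 ≅ Z^7, C_1 ≅ Z^21, C_2 ≅ Z^14.

Boundary ∂_1: C_1 → C_0 maps an edge to its endpoints' difference, ∂[p,q] = q − p.
As a 7×21 matrix over Z this has rank 6, with invariant factors (1,1,1,1,1,1).

∂_2: C_2 → C_1 acts by ∂[p,q,r] = [q,r] − [p,r] + [p,q]. For instance
  ∂[2,3,6] = [3,6] − [2,6] + [2,3],
  ∂[1,6,7] = [6,7] − [1,7] + [1,6].
This gives a 21×14 integer matrix of rank 13; reducing to Smith normal form yields diagonal entries (1,1,1,1,1,1,1,1,1,1,1,1,1).

Now H_k = ker ∂_k / im ∂_{k+1}, so:

  H_0: rank C_0 − rank ∂_1 = 7 − 6 = 1, and the invariant factors of ∂_1 are all 1, so H_0 ≅ Z.
  H_1: rank ker ∂_1 − rank ∂_2 = (21 − 6) − 13 = 2, and the invariant factors of ∂_2 are all 1, so H_1 ≅ Z^2.
  H_2: rank ker ∂_2 − rank ∂_3 = (14 − 13) − 0 = 1, and there is no ∂_3, so H_2 ≅ Z.

H_0 ≅ Z,  H_1 ≅ Z^2,  H_2 ≅ Z.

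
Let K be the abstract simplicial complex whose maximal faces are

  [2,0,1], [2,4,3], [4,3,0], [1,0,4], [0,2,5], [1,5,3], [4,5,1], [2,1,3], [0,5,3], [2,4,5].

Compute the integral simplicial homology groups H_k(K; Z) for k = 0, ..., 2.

Take the total order 0 < 1 < 2 < 3 < 4 < 5 on the vertex set. Then K (dimension 2) consists of the simplices:

  0-simplices (6): [0], [1], [2], [3], [4], [5]
  1-simplices (15): [0,1], [0,2], [0,3], [0,4], [0,5], [1,2], [1,3], [1,4], [1,5], [2,3], [2,4], [2,5], [3,4], [3,5], [4,5]
  2-simplices (10): [0,1,2], [0,1,4], [0,2,5], [0,3,4], [0,3,5], [1,2,3], [1,3,5], [1,4,5], [2,3,4], [2,4,5]

giving chain groups C_0 ≅ Z^6, C_1 ≅ Z^15, C_2 ≅ Z^10.

∂_1: C_1 → C_0 maps an edge to its endpoints' difference, ∂[p,q] = q − p.
The 6×15 boundary matrix has rank 5 and Smith normal form diag(1,1,1,1,1).

∂_2: C_2 → C_1 sends each 2-simplex [p,q,r] to [q,r] − [p,r] + [p,q]. For instance
  ∂[0,3,4] = [3,4] − [0,4] + [0,3],
  ∂[1,4,5] = [4,5] − [1,5] + [1,4].
The 15×10 boundary matrix has rank 10 and Smith normal form diag(1,1,1,1,1,1,1,1,1,2).

Computing H_k = (kernel of ∂_k) / (image of ∂_{k+1}):

  H_0: rank C_0 − rank ∂_1 = 6 − 5 = 1, and the invariant factors of ∂_1 are all 1, so H_0 = Z.
  H_1: rank ker ∂_1 − rank ∂_2 = (15 − 5) − 10 = 0, and ∂_2 has invariant factor 2 > 1, so H_1 = Z/2.
  H_2: rank ker ∂_2 − rank ∂_3 = (10 − 10) − 0 = 0, and there is no ∂_3, so H_2 = 0.

H_0 = Z,  H_1 = Z/2,  H_2 = 0.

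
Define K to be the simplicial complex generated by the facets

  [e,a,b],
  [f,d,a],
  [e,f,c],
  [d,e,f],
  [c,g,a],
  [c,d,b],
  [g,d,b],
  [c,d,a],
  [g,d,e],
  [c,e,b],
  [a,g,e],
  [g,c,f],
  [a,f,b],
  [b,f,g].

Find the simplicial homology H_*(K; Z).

H_0 = Z,  H_1 = Z^2,  H_2 = Z.

Take the total order a < b < c < d < e < f < g on the vertex set. Then K (dimension 2) consists of the simplices:

  0-simplices (7): a, b, c, d, e, f, g
  1-simplices (21): ab, ac, ad, ae, af, ag, bc, bd, be, bf, bg, cd, ce, cf, cg, de, df, dg, ef, eg, fg
  2-simplices (14): abe, abf, acd, acg, adf, aeg, bcd, bce, bdg, bfg, cef, cfg, def, deg

giving chain groups C_0 ≅ Z^7, C_1 ≅ Z^21, C_2 ≅ Z^14.

The boundary map ∂_1: C_1 → C_0 is given by ∂[p,q] = [q] − [p]. For instance
  ∂ae = e − a.
This gives a 7×21 integer matrix of rank 6; reducing to Smith normal form yields diagonal entries (1,1,1,1,1,1).

∂_2: C_2 → C_1 sends each 2-simplex [p,q,r] to [q,r] − [p,r] + [p,q]. For instance
  ∂acd = cd − ad + ac,
  ∂bdg = dg − bg + bd.
This gives a 21×14 integer matrix of rank 13; reducing to Smith normal form yields diagonal entries (1,1,1,1,1,1,1,1,1,1,1,1,1).

Now H_k = ker ∂_k / im ∂_{k+1}, so:

  H_0: rank C_0 − rank ∂_1 = 7 − 6 = 1, and the invariant factors of ∂_1 are all 1, so H_0 = Z.
  H_1: rank ker ∂_1 − rank ∂_2 = (21 − 6) − 13 = 2, and the invariant factors of ∂_2 are all 1, so H_1 = Z^2.
  H_2: rank ker ∂_2 − rank ∂_3 = (14 − 13) − 0 = 1, and there is no ∂_3, so H_2 = Z.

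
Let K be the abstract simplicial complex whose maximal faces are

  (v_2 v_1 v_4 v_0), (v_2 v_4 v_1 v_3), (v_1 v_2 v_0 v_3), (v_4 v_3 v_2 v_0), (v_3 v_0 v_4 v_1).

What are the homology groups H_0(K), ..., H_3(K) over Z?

H_0 = Z,  H_1 = 0,  H_2 = 0,  H_3 = Z.

Take the total order v_0 < v_1 < v_2 < v_3 < v_4 on the vertex set. Then K (dimension 3) consists of the simplices:

  0-simplices (5): [v_0], [v_1], [v_2], [v_3], [v_4]
  1-simplices (10): [v_0,v_1], [v_0,v_2], [v_0,v_3], [v_0,v_4], [v_1,v_2], [v_1,v_3], [v_1,v_4], [v_2,v_3], [v_2,v_4], [v_3,v_4]
  2-simplices (10): [v_0,v_1,v_2], [v_0,v_1,v_3], [v_0,v_1,v_4], [v_0,v_2,v_3], [v_0,v_2,v_4], [v_0,v_3,v_4], [v_1,v_2,v_3], [v_1,v_2,v_4], [v_1,v_3,v_4], [v_2,v_3,v_4]
  3-simplices (5): [v_0,v_1,v_2,v_3], [v_0,v_1,v_2,v_4], [v_0,v_1,v_3,v_4], [v_0,v_2,v_3,v_4], [v_1,v_2,v_3,v_4]

Hence C_0 ≅ Z^5, C_1 ≅ Z^10, C_2 ≅ Z^10, C_3 ≅ Z^5.

∂_1: C_1 → C_0 is given by ∂[p,q] = [q] − [p].
The 5×10 boundary matrix has rank 4 and Smith normal form diag(1,1,1,1).

Boundary ∂_2: C_2 → C_1 maps a triangle to the signed sum of its edges. For instance
  ∂[v_1,v_3,v_4] = [v_3,v_4] − [v_1,v_4] + [v_1,v_3],
  ∂[v_0,v_2,v_3] = [v_2,v_3] − [v_0,v_3] + [v_0,v_2].
This gives a 10×10 integer matrix of rank 6; reducing to Smith normal form yields diagonal entries (1,1,1,1,1,1).

∂_3: C_3 → C_2 sends each 3-simplex σ to the alternating sum Σ_i (−1)^i (σ with its i-th vertex removed). For instance
  ∂[v_1,v_2,v_3,v_4] = [v_2,v_3,v_4] − [v_1,v_3,v_4] + [v_1,v_2,v_4] − [v_1,v_2,v_3],
  ∂[v_0,v_1,v_2,v_4] = [v_1,v_2,v_4] − [v_0,v_2,v_4] + [v_0,v_1,v_4] − [v_0,v_1,v_2].
As a 10×5 matrix over Z this has rank 4, with invariant factors (1,1,1,1).

Computing H_k = (kernel of ∂_k) / (image of ∂_{k+1}):

  H_0: rank C_0 − rank ∂_1 = 5 − 4 = 1, and the invariant factors of ∂_1 are all 1, so H_0 = Z.
  H_1: rank ker ∂_1 − rank ∂_2 = (10 − 4) − 6 = 0, and the invariant factors of ∂_2 are all 1, so H_1 = 0.
  H_2: rank ker ∂_2 − rank ∂_3 = (10 − 6) − 4 = 0, and the invariant factors of ∂_3 are all 1, so H_2 = 0.
  H_3: rank ker ∂_3 − rank ∂_4 = (5 − 4) − 0 = 1, and there is no ∂_4, so H_3 = Z.

As a check, the Euler characteristic is 5 − 10 + 10 − 5 = 0, which agrees with 1 − 0 + 0 − 1 = 0.
(K is a triangulation of the 3-sphere S^3.)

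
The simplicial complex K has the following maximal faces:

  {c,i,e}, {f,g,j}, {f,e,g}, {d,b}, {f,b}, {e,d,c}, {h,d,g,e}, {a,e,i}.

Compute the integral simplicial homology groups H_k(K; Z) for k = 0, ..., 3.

K has 10 vertices, 18 edges, 9 triangles, 1 3-simplex.
rank ∂_0 = 0, rank ∂_1 = 9 ⇒ b_0 = 10 − 0 − 9 = 1; all invariant factors of ∂_1 are 1 so no torsion. So H_0 = Z.
rank ∂_1 = 9, rank ∂_2 = 8 ⇒ b_1 = 18 − 9 − 8 = 1; all invariant factors of ∂_2 are 1 so no torsion. So H_1 = Z.
rank ∂_2 = 8, rank ∂_3 = 1 ⇒ b_2 = 9 − 8 − 1 = 0; all invariant factors of ∂_3 are 1 so no torsion. So H_2 = 0.
rank ∂_3 = 1, rank ∂_4 = 0 ⇒ b_3 = 1 − 1 − 0 = 0. So H_3 = 0.

H_0 ≅ Z,  H_1 ≅ Z,  H_2 = 0,  H_3 = 0.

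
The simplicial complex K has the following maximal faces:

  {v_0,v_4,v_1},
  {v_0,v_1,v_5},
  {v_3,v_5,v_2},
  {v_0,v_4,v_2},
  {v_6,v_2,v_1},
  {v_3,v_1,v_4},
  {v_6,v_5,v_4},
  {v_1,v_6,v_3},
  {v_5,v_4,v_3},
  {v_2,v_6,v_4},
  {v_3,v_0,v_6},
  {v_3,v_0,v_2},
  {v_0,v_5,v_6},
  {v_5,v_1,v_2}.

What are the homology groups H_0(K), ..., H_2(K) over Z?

H_0 ≅ Z,  H_1 ≅ Z^2,  H_2 ≅ Z.

Order the vertices as v_0 < v_1 < v_2 < v_3 < v_4 < v_5 < v_6. Listing each simplex with vertices in this order, K has dimension 2 with simplices:

  0-simplices (7): [v_0], [v_1], [v_2], [v_3], [v_4], [v_5], [v_6]
  1-simplices (21): (21 of them)
  2-simplices (14): (14 of them)

Hence C_0 ≅ Z^7, C_1 ≅ Z^21, C_2 ≅ Z^14.

Boundary ∂_1: C_1 → C_0 sends each edge [p,q] (with p < q) to q − p. For instance
  ∂[v_2,v_4] = [v_4] − [v_2].
As a 7×21 matrix over Z this has rank 6, with invariant factors (1,1,1,1,1,1).

∂_2: C_2 → C_1 sends each 2-simplex [p,q,r] to [q,r] − [p,r] + [p,q]. For instance
  ∂[v_3,v_4,v_5] = [v_4,v_5] − [v_3,v_5] + [v_3,v_4],
  ∂[v_2,v_4,v_6] = [v_4,v_6] − [v_2,v_6] + [v_2,v_4].
As a 21×14 matrix over Z this has rank 13, with invariant factors (1,1,1,1,1,1,1,1,1,1,1,1,1).

Reading off H_k = ker ∂_k / im ∂_{k+1}:

  H_0: rank C_0 − rank ∂_1 = 7 − 6 = 1, and the invariant factors of ∂_1 are all 1, so H_0 = Z.
  H_1: rank ker ∂_1 − rank ∂_2 = (21 − 6) − 13 = 2, and the invariant factors of ∂_2 are all 1, so H_1 = Z^2.
  H_2: rank ker ∂_2 − rank ∂_3 = (14 − 13) − 0 = 1, and there is no ∂_3, so H_2 = Z.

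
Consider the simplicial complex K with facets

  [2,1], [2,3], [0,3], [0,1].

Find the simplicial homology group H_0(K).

Fix the vertex order 0 < 1 < 2 < 3 and write every simplex with vertices in increasing order. Then dim K = 1 and the simplices of K are:

  0-simplices (4): [0], [1], [2], [3]
  1-simplices (4): [0,1], [0,3], [1,2], [2,3]

so the chain groups are C_0 ≅ Z^4, C_1 ≅ Z^4.

∂_1: C_1 → C_0 maps an edge to its endpoints' difference, ∂[p,q] = q − p. For instance
  ∂[1,2] = [2] − [1].
The resulting 4×4 matrix has rank 3, and its Smith normal form has invariant factors (1,1,1).

Reading off H_k = ker ∂_k / im ∂_{k+1}:

  H_0: rank C_0 − rank ∂_1 = 4 − 3 = 1, and the invariant factors of ∂_1 are all 1, so H_0 = Z.

H_0 = Z.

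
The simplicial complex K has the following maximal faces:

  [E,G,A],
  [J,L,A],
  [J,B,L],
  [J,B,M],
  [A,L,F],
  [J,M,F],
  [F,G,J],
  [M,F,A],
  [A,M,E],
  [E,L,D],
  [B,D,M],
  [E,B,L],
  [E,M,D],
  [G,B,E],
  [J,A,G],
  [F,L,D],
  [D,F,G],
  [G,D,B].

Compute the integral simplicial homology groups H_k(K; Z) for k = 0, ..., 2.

H_0 = Z,  H_1 = Z × Z/2,  H_2 = 0.

Fix the vertex order A < B < D < E < F < G < J < L < M and write every simplex with vertices in increasing order. Then dim K = 2 and the simplices of K are:

  0-simplices (9): A, B, D, E, F, G, J, L, M
  1-simplices (27): AE, AF, AG, AJ, AL, AM, BD, BE, BG, BJ, BL, BM, DE, DF, DG, DL, DM, EG, EL, EM, FG, FJ, FL, FM, GJ, JL, JM
  2-simplices (18): AEG, AEM, AFL, AFM, AGJ, AJL, BDG, BDM, BEG, BEL, BJL, BJM, DEL, DEM, DFG, DFL, FGJ, FJM

so the chain groups are C_0 ≅ Z^9, C_1 ≅ Z^27, C_2 ≅ Z^18.

The boundary map ∂_1: C_1 → C_0 is given by ∂[p,q] = [q] − [p]. For instance
  ∂FG = G − F.
This gives a 9×27 integer matrix of rank 8; reducing to Smith normal form yields diagonal entries (1,1,1,1,1,1,1,1).

The boundary map ∂_2: C_2 → C_1 acts by ∂[p,q,r] = [q,r] − [p,r] + [p,q]. For instance
  ∂BEL = EL − BL + BE,
  ∂DFL = FL − DL + DF.
This gives a 27×18 integer matrix of rank 18; reducing to Smith normal form yields diagonal entries (1,1,1,1,1,1,1,1,1,1,1,1,1,1,1,1,1,2).

Reading off H_k = ker ∂_k / im ∂_{k+1}:

  H_0: rank C_0 − rank ∂_1 = 9 − 8 = 1, and the invariant factors of ∂_1 are all 1, so H_0 ≅ Z.
  H_1: rank ker ∂_1 − rank ∂_2 = (27 − 8) − 18 = 1, and ∂_2 has invariant factor 2 > 1, so H_1 ≅ Z × Z/2.
  H_2: rank ker ∂_2 − rank ∂_3 = (18 − 18) − 0 = 0, and there is no ∂_3, so H_2 ≅ 0.

(K is a triangulation of the Klein bottle.)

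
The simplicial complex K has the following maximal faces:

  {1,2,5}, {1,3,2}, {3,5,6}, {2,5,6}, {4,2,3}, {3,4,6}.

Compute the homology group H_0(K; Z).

Fix the vertex order 1 < 2 < 3 < 4 < 5 < 6 and write every simplex with vertices in increasing order. Then dim K = 2 and the simplices of K are:

  0-simplices (6): [1], [2], [3], [4], [5], [6]
  1-simplices (12): [1,2], [1,3], [1,5], [2,3], [2,4], [2,5], [2,6], [3,4], [3,5], [3,6], [4,6], [5,6]
  2-simplices (6): [1,2,3], [1,2,5], [2,3,4], [2,5,6], [3,4,6], [3,5,6]

Hence C_0 ≅ Z^6, C_1 ≅ Z^12, C_2 ≅ Z^6.

The boundary map ∂_1: C_1 → C_0 sends each edge [p,q] (with p < q) to q − p. For instance
  ∂[5,6] = [6] − [5].
The 6×12 boundary matrix has rank 5 and Smith normal form diag(1,1,1,1,1).

Boundary ∂_2: C_2 → C_1 acts by ∂[p,q,r] = [q,r] − [p,r] + [p,q]. For instance
  ∂[1,2,5] = [2,5] − [1,5] + [1,2],
  ∂[3,5,6] = [5,6] − [3,6] + [3,5].
This gives a 12×6 integer matrix of rank 6; reducing to Smith normal form yields diagonal entries (1,1,1,1,1,1).

Computing H_k = (kernel of ∂_k) / (image of ∂_{k+1}):

  H_0: rank C_0 − rank ∂_1 = 6 − 5 = 1, and the invariant factors of ∂_1 are all 1, so H_0 ≅ Z.

(K is a triangulation of the cylinder S^1 x I.)

H_0 ≅ Z.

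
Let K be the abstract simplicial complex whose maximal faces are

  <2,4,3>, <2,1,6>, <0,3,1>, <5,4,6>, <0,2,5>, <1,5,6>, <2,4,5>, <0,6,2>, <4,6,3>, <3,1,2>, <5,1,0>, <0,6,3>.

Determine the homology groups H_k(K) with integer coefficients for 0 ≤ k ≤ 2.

Fix the vertex order 0 < 1 < 2 < 3 < 4 < 5 < 6 and write every simplex with vertices in increasing order. Then dim K = 2 and the simplices of K are:

  0-simplices (7): [0], [1], [2], [3], [4], [5], [6]
  1-simplices (18): [0,1], [0,2], [0,3], [0,5], [0,6], [1,2], [1,3], [1,5], [1,6], [2,3], [2,4], [2,5], [2,6], [3,4], [3,6], [4,5], [4,6], [5,6]
  2-simplices (12): [0,1,3], [0,1,5], [0,2,5], [0,2,6], [0,3,6], [1,2,3], [1,2,6], [1,5,6], [2,3,4], [2,4,5], [3,4,6], [4,5,6]

Hence C_0 ≅ Z^7, C_1 ≅ Z^18, C_2 ≅ Z^12.

∂_1: C_1 → C_0 is given by ∂[p,q] = [q] − [p].
As a 7×18 matrix over Z this has rank 6, with invariant factors (1,1,1,1,1,1).

The boundary map ∂_2: C_2 → C_1 acts by ∂[p,q,r] = [q,r] − [p,r] + [p,q]. For instance
  ∂[0,3,6] = [3,6] − [0,6] + [0,3],
  ∂[0,1,5] = [1,5] − [0,5] + [0,1].
This gives a 18×12 integer matrix of rank 12; reducing to Smith normal form yields diagonal entries (1,1,1,1,1,1,1,1,1,1,1,2).

Reading off H_k = ker ∂_k / im ∂_{k+1}:

  H_0: rank C_0 − rank ∂_1 = 7 − 6 = 1, and the invariant factors of ∂_1 are all 1, so H_0 ≅ Z.
  H_1: rank ker ∂_1 − rank ∂_2 = (18 − 6) − 12 = 0, and ∂_2 has invariant factor 2 > 1, so H_1 ≅ Z/2Z.
  H_2: rank ker ∂_2 − rank ∂_3 = (12 − 12) − 0 = 0, and there is no ∂_3, so H_2 ≅ 0.

H_0 = Z,  H_1 = Z/2Z,  H_2 = 0.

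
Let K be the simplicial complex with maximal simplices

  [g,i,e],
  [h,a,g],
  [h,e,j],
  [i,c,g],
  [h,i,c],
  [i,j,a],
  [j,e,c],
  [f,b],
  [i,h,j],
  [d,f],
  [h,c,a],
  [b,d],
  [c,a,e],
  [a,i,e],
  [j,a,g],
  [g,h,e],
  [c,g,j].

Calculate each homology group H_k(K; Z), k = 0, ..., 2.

Fix the vertex order a < b < c < d < e < f < g < h < i < j and write every simplex with vertices in increasing order. Then dim K = 2 and the simplices of K are:

  0-simplices (10): a, b, c, d, e, f, g, h, i, j
  1-simplices (24): ac, ae, ag, ah, ai, aj, bd, bf, ce, cg, ch, ci, cj, df, eg, eh, ei, ej, gh, gi, gj, hi, hj, ij
  2-simplices (14): ace, ach, aei, agh, agj, aij, cej, cgi, cgj, chi, egh, egi, ehj, hij

giving chain groups C_0 ≅ Z^10, C_1 ≅ Z^24, C_2 ≅ Z^14.

Boundary ∂_1: C_1 → C_0 maps an edge to its endpoints' difference, ∂[p,q] = q − p.
As a 10×24 matrix over Z this has rank 8, with invariant factors (1,1,1,1,1,1,1,1).

The boundary map ∂_2: C_2 → C_1 acts by ∂[p,q,r] = [q,r] − [p,r] + [p,q]. For instance
  ∂hij = ij − hj + hi,
  ∂chi = hi − ci + ch.
The resulting 24×14 matrix has rank 13, and its Smith normal form has invariant factors (1,1,1,1,1,1,1,1,1,1,1,1,1).

Now H_k = ker ∂_k / im ∂_{k+1}, so:

  H_0: rank C_0 − rank ∂_1 = 10 − 8 = 2, and the invariant factors of ∂_1 are all 1, so H_0 = Z^2.
  H_1: rank ker ∂_1 − rank ∂_2 = (24 − 8) − 13 = 3, and the invariant factors of ∂_2 are all 1, so H_1 = Z^3.
  H_2: rank ker ∂_2 − rank ∂_3 = (14 − 13) − 0 = 1, and there is no ∂_3, so H_2 = Z.

(K is a triangulation of the disjoint union of the torus T^2 and the circle S^1.)

H_0 ≅ Z^2,  H_1 ≅ Z^3,  H_2 ≅ Z.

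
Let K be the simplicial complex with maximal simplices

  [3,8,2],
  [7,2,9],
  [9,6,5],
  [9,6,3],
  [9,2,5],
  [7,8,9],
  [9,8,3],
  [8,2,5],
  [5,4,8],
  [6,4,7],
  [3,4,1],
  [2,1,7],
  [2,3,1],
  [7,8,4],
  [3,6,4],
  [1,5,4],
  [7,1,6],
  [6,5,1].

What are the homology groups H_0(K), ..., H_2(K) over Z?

H_0 ≅ Z,  H_1 ≅ Z × Z/2,  H_2 = 0.

Take the total order 1 < 2 < 3 < 4 < 5 < 6 < 7 < 8 < 9 on the vertex set. Then K (dimension 2) consists of the simplices:

  0-simplices (9): [1], [2], [3], [4], [5], [6], [7], [8], [9]
  1-simplices (27): (27 of them)
  2-simplices (18): [1,2,3], [1,2,7], [1,3,4], [1,4,5], [1,5,6], [1,6,7], [2,3,8], [2,5,8], [2,5,9], [2,7,9], [3,4,6], [3,6,9], [3,8,9], [4,5,8], [4,6,7], [4,7,8], [5,6,9], [7,8,9]

giving chain groups C_0 ≅ Z^9, C_1 ≅ Z^27, C_2 ≅ Z^18.

∂_1: C_1 → C_0 maps an edge to its endpoints' difference, ∂[p,q] = q − p.
As a 9×27 matrix over Z this has rank 8, with invariant factors (1,1,1,1,1,1,1,1).

Boundary ∂_2: C_2 → C_1 sends each 2-simplex [p,q,r] to [q,r] − [p,r] + [p,q]. For instance
  ∂[1,6,7] = [6,7] − [1,7] + [1,6],
  ∂[1,5,6] = [5,6] − [1,6] + [1,5].
The 27×18 boundary matrix has rank 18 and Smith normal form diag(1,1,1,1,1,1,1,1,1,1,1,1,1,1,1,1,1,2).

Computing H_k = (kernel of ∂_k) / (image of ∂_{k+1}):

  H_0: rank C_0 − rank ∂_1 = 9 − 8 = 1, and the invariant factors of ∂_1 are all 1, so H_0 = Z.
  H_1: rank ker ∂_1 − rank ∂_2 = (27 − 8) − 18 = 1, and ∂_2 has invariant factor 2 > 1, so H_1 = Z × Z/2.
  H_2: rank ker ∂_2 − rank ∂_3 = (18 − 18) − 0 = 0, and there is no ∂_3, so H_2 = 0.

As a check, the Euler characteristic is 9 − 27 + 18 = 0, which agrees with 1 − 1 + 0 = 0.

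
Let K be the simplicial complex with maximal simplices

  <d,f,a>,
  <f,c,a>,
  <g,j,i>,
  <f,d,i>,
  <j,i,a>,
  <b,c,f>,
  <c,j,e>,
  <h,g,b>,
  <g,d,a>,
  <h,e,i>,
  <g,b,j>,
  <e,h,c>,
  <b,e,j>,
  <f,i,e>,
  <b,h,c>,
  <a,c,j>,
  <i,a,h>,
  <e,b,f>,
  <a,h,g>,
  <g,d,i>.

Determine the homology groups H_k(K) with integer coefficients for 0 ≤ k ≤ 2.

H_0 ≅ Z,  H_1 ≅ Z ⊕ Z_2,  H_2 = 0.

Take the total order a < b < c < d < e < f < g < h < i < j on the vertex set. Then K (dimension 2) consists of the simplices:

  0-simplices (10): a, b, c, d, e, f, g, h, i, j
  1-simplices (30): ac, ad, af, ag, ah, ai, aj, bc, be, bf, bg, bh, bj, ce, cf, ch, cj, df, dg, di, ef, eh, ei, ej, fi, gh, gi, gj, hi, ij
  2-simplices (20): acf, acj, adf, adg, agh, ahi, aij, bcf, bch, bef, bej, bgh, bgj, ceh, cej, dfi, dgi, efi, ehi, gij

so the chain groups are C_0 ≅ Z^10, C_1 ≅ Z^30, C_2 ≅ Z^20.

∂_1: C_1 → C_0 sends each edge [p,q] (with p < q) to q − p. For instance
  ∂ad = d − a.
The 10×30 boundary matrix has rank 9 and Smith normal form diag(1,1,1,1,1,1,1,1,1).

∂_2: C_2 → C_1 acts by ∂[p,q,r] = [q,r] − [p,r] + [p,q]. For instance
  ∂ahi = hi − ai + ah,
  ∂ehi = hi − ei + eh.
As a 30×20 matrix over Z this has rank 20, with invariant factors (1,1,1,1,1,1,1,1,1,1,1,1,1,1,1,1,1,1,1,2).

Reading off H_k = ker ∂_k / im ∂_{k+1}:

  H_0: rank C_0 − rank ∂_1 = 10 − 9 = 1, and the invariant factors of ∂_1 are all 1, so H_0 ≅ Z.
  H_1: rank ker ∂_1 − rank ∂_2 = (30 − 9) − 20 = 1, and ∂_2 has invariant factor 2 > 1, so H_1 ≅ Z ⊕ Z_2.
  H_2: rank ker ∂_2 − rank ∂_3 = (20 − 20) − 0 = 0, and there is no ∂_3, so H_2 ≅ 0.

(K is a triangulation of the Klein bottle.)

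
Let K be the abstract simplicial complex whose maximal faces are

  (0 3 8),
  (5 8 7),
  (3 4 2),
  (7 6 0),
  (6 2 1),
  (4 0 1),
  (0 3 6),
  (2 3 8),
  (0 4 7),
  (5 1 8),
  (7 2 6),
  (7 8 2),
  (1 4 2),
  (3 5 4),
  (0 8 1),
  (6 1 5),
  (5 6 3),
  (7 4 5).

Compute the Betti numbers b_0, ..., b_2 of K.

b_0 = 1, b_1 = 2, b_2 = 1.

Take the total order 0 < 1 < 2 < 3 < 4 < 5 < 6 < 7 < 8 on the vertex set. Then K (dimension 2) consists of the simplices:

  0-simplices (9): [0], [1], [2], [3], [4], [5], [6], [7], [8]
  1-simplices (27): (27 of them)
  2-simplices (18): [0,1,4], [0,1,8], [0,3,6], [0,3,8], [0,4,7], [0,6,7], [1,2,4], [1,2,6], [1,5,6], [1,5,8], [2,3,4], [2,3,8], [2,6,7], [2,7,8], [3,4,5], [3,5,6], [4,5,7], [5,7,8]

giving chain groups C_0 ≅ Z^9, C_1 ≅ Z^27, C_2 ≅ Z^18.

∂_1: C_1 → C_0 sends each edge [p,q] (with p < q) to q − p. For instance
  ∂[0,3] = [3] − [0].
As a 9×27 matrix over Z this has rank 8, with invariant factors (1,1,1,1,1,1,1,1).

Boundary ∂_2: C_2 → C_1 sends each 2-simplex [p,q,r] to [q,r] − [p,r] + [p,q]. For instance
  ∂[2,6,7] = [6,7] − [2,7] + [2,6],
  ∂[0,3,6] = [3,6] − [0,6] + [0,3].
As a 27×18 matrix over Z this has rank 17, with invariant factors (1,1,1,1,1,1,1,1,1,1,1,1,1,1,1,1,1).

Now H_k = ker ∂_k / im ∂_{k+1}, so:

  H_0: rank C_0 − rank ∂_1 = 9 − 8 = 1, and the invariant factors of ∂_1 are all 1, so H_0 ≅ Z.
  H_1: rank ker ∂_1 − rank ∂_2 = (27 − 8) − 17 = 2, and the invariant factors of ∂_2 are all 1, so H_1 ≅ Z^2.
  H_2: rank ker ∂_2 − rank ∂_3 = (18 − 17) − 0 = 1, and there is no ∂_3, so H_2 ≅ Z.

As a check, the Euler characteristic is 9 − 27 + 18 = 0, which agrees with 1 − 2 + 1 = 0.
(K is a triangulation of the torus T^2.)

Hence the Betti numbers are b_0 = 1, b_1 = 2, b_2 = 1.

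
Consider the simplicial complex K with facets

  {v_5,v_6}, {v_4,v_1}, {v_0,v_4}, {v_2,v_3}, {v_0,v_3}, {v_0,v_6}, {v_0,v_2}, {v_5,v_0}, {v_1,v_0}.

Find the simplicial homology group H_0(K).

We work with the vertex ordering v_0 < v_1 < v_2 < v_3 < v_4 < v_5 < v_6. The simplices of K, each written with vertices in increasing order, are:

  0-simplices (7): [v_0], [v_1], [v_2], [v_3], [v_4], [v_5], [v_6]
  1-simplices (9): [v_0,v_1], [v_0,v_2], [v_0,v_3], [v_0,v_4], [v_0,v_5], [v_0,v_6], [v_1,v_4], [v_2,v_3], [v_5,v_6]

so the chain groups are C_0 ≅ Z^7, C_1 ≅ Z^9.

∂_1: C_1 → C_0 sends each edge [p,q] (with p < q) to q − p.
This gives a 7×9 integer matrix of rank 6; reducing to Smith normal form yields diagonal entries (1,1,1,1,1,1).

Now H_k = ker ∂_k / im ∂_{k+1}, so:

  H_0: rank C_0 − rank ∂_1 = 7 − 6 = 1, and the invariant factors of ∂_1 are all 1, so H_0 ≅ Z.

(K is a triangulation of a wedge of 3 circles.)

H_0 = Z.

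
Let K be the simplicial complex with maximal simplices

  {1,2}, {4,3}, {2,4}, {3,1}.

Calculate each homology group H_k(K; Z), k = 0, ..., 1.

H_0 = Z,  H_1 = Z.

Order the vertices as 1 < 2 < 3 < 4. Listing each simplex with vertices in this order, K has dimension 1 with simplices:

  0-simplices (4): [1], [2], [3], [4]
  1-simplices (4): [1,2], [1,3], [2,4], [3,4]

giving chain groups C_0 ≅ Z^4, C_1 ≅ Z^4.

Boundary ∂_1: C_1 → C_0 sends each edge [p,q] (with p < q) to q − p. For instance
  ∂[3,4] = [4] − [3].
The resulting 4×4 matrix has rank 3, and its Smith normal form has invariant factors (1,1,1).

Computing H_k = (kernel of ∂_k) / (image of ∂_{k+1}):

  H_0: rank C_0 − rank ∂_1 = 4 − 3 = 1, and the invariant factors of ∂_1 are all 1, so H_0 ≅ Z.
  H_1: rank ker ∂_1 − rank ∂_2 = (4 − 3) − 0 = 1, and there is no ∂_2, so H_1 ≅ Z.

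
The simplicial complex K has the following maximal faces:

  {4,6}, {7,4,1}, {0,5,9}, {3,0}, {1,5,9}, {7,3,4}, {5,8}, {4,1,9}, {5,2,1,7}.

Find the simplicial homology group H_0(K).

We work with the vertex ordering 0 < 1 < 2 < 3 < 4 < 5 < 6 < 7 < 8 < 9. The simplices of K, each written with vertices in increasing order, are:

  0-simplices (10): [0], [1], [2], [3], [4], [5], [6], [7], [8], [9]
  1-simplices (18): [0,3], [0,5], [0,9], [1,2], [1,4], [1,5], [1,7], [1,9], [2,5], [2,7], [3,4], [3,7], [4,6], [4,7], [4,9], [5,7], [5,8], [5,9]
  2-simplices (9): [0,5,9], [1,2,5], [1,2,7], [1,4,7], [1,4,9], [1,5,7], [1,5,9], [2,5,7], [3,4,7]
  3-simplices (1): [1,2,5,7]

so the chain groups are C_0 ≅ Z^10, C_1 ≅ Z^18, C_2 ≅ Z^9, C_3 ≅ Z^1.

∂_1: C_1 → C_0 is given by ∂[p,q] = [q] − [p]. For instance
  ∂[3,4] = [4] − [3].
The resulting 10×18 matrix has rank 9, and its Smith normal form has invariant factors (1,1,1,1,1,1,1,1,1).

The boundary map ∂_2: C_2 → C_1 acts by ∂[p,q,r] = [q,r] − [p,r] + [p,q]. For instance
  ∂[0,5,9] = [5,9] − [0,9] + [0,5],
  ∂[1,4,9] = [4,9] − [1,9] + [1,4].
The resulting 18×9 matrix has rank 8, and its Smith normal form has invariant factors (1,1,1,1,1,1,1,1).

Boundary ∂_3: C_3 → C_2 sends each 3-simplex σ to the alternating sum Σ_i (−1)^i (σ with its i-th vertex removed). For instance
  ∂[1,2,5,7] = [2,5,7] − [1,5,7] + [1,2,7] − [1,2,5].
The 9×1 boundary matrix has rank 1 and Smith normal form diag(1).

Computing H_k = (kernel of ∂_k) / (image of ∂_{k+1}):

  H_0: rank C_0 − rank ∂_1 = 10 − 9 = 1, and the invariant factors of ∂_1 are all 1, so H_0 ≅ Z.

H_0 ≅ Z.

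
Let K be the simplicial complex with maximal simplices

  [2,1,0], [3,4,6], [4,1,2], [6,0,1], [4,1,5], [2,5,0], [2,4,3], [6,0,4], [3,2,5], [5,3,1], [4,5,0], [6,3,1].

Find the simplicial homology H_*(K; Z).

H_0 ≅ Z,  H_1 ≅ Z/2,  H_2 = 0.

Order the vertices as 0 < 1 < 2 < 3 < 4 < 5 < 6. Listing each simplex with vertices in this order, K has dimension 2 with simplices:

  0-simplices (7): [0], [1], [2], [3], [4], [5], [6]
  1-simplices (18): [0,1], [0,2], [0,4], [0,5], [0,6], [1,2], [1,3], [1,4], [1,5], [1,6], [2,3], [2,4], [2,5], [3,4], [3,5], [3,6], [4,5], [4,6]
  2-simplices (12): [0,1,2], [0,1,6], [0,2,5], [0,4,5], [0,4,6], [1,2,4], [1,3,5], [1,3,6], [1,4,5], [2,3,4], [2,3,5], [3,4,6]

so the chain groups are C_0 ≅ Z^7, C_1 ≅ Z^18, C_2 ≅ Z^12.

∂_1: C_1 → C_0 maps an edge to its endpoints' difference, ∂[p,q] = q − p.
The 7×18 boundary matrix has rank 6 and Smith normal form diag(1,1,1,1,1,1).

Boundary ∂_2: C_2 → C_1 sends each 2-simplex [p,q,r] to [q,r] − [p,r] + [p,q]. For instance
  ∂[1,4,5] = [4,5] − [1,5] + [1,4],
  ∂[0,2,5] = [2,5] − [0,5] + [0,2].
The resulting 18×12 matrix has rank 12, and its Smith normal form has invariant factors (1,1,1,1,1,1,1,1,1,1,1,2).

Reading off H_k = ker ∂_k / im ∂_{k+1}:

  H_0: rank C_0 − rank ∂_1 = 7 − 6 = 1, and the invariant factors of ∂_1 are all 1, so H_0 = Z.
  H_1: rank ker ∂_1 − rank ∂_2 = (18 − 6) − 12 = 0, and ∂_2 has invariant factor 2 > 1, so H_1 = Z/2.
  H_2: rank ker ∂_2 − rank ∂_3 = (12 − 12) − 0 = 0, and there is no ∂_3, so H_2 = 0.

As a check, the Euler characteristic is 7 − 18 + 12 = 1, which agrees with 1 − 0 + 0 = 1.
(K is a triangulation of the real projective plane RP^2.)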